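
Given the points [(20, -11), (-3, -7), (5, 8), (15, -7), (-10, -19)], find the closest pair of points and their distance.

Computing all pairwise distances among 5 points:

d((20, -11), (-3, -7)) = 23.3452
d((20, -11), (5, 8)) = 24.2074
d((20, -11), (15, -7)) = 6.4031 <-- minimum
d((20, -11), (-10, -19)) = 31.0483
d((-3, -7), (5, 8)) = 17.0
d((-3, -7), (15, -7)) = 18.0
d((-3, -7), (-10, -19)) = 13.8924
d((5, 8), (15, -7)) = 18.0278
d((5, 8), (-10, -19)) = 30.8869
d((15, -7), (-10, -19)) = 27.7308

Closest pair: (20, -11) and (15, -7) with distance 6.4031

The closest pair is (20, -11) and (15, -7) with Euclidean distance 6.4031. For 5 points, brute-force pairwise comparison is shown above. For large n, the divide-and-conquer algorithm (sort by x, recurse on halves, check the dividing strip) achieves O(n log n).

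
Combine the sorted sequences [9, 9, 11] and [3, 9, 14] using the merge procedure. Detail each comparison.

Merging process:

Compare 9 vs 3: take 3 from right. Merged: [3]
Compare 9 vs 9: take 9 from left. Merged: [3, 9]
Compare 9 vs 9: take 9 from left. Merged: [3, 9, 9]
Compare 11 vs 9: take 9 from right. Merged: [3, 9, 9, 9]
Compare 11 vs 14: take 11 from left. Merged: [3, 9, 9, 9, 11]
Append remaining from right: [14]. Merged: [3, 9, 9, 9, 11, 14]

Final merged array: [3, 9, 9, 9, 11, 14]
Total comparisons: 5

The merged array is [3, 9, 9, 9, 11, 14], requiring 5 comparisons. The merge step runs in O(n) time where n is the total number of elements.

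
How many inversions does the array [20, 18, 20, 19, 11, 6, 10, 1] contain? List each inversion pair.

Finding inversions in [20, 18, 20, 19, 11, 6, 10, 1]:

(0, 1): arr[0]=20 > arr[1]=18
(0, 3): arr[0]=20 > arr[3]=19
(0, 4): arr[0]=20 > arr[4]=11
(0, 5): arr[0]=20 > arr[5]=6
(0, 6): arr[0]=20 > arr[6]=10
(0, 7): arr[0]=20 > arr[7]=1
(1, 4): arr[1]=18 > arr[4]=11
(1, 5): arr[1]=18 > arr[5]=6
(1, 6): arr[1]=18 > arr[6]=10
(1, 7): arr[1]=18 > arr[7]=1
(2, 3): arr[2]=20 > arr[3]=19
(2, 4): arr[2]=20 > arr[4]=11
(2, 5): arr[2]=20 > arr[5]=6
(2, 6): arr[2]=20 > arr[6]=10
(2, 7): arr[2]=20 > arr[7]=1
(3, 4): arr[3]=19 > arr[4]=11
(3, 5): arr[3]=19 > arr[5]=6
(3, 6): arr[3]=19 > arr[6]=10
(3, 7): arr[3]=19 > arr[7]=1
(4, 5): arr[4]=11 > arr[5]=6
(4, 6): arr[4]=11 > arr[6]=10
(4, 7): arr[4]=11 > arr[7]=1
(5, 7): arr[5]=6 > arr[7]=1
(6, 7): arr[6]=10 > arr[7]=1

Total inversions: 24

The array has 24 inversion(s): (0,1), (0,3), (0,4), (0,5), (0,6), (0,7), (1,4), (1,5), (1,6), (1,7), (2,3), (2,4), (2,5), (2,6), (2,7), (3,4), (3,5), (3,6), (3,7), (4,5), (4,6), (4,7), (5,7), (6,7). Each pair (i,j) satisfies i < j and arr[i] > arr[j].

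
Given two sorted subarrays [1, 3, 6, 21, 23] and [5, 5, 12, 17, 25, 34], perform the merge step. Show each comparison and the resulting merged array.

Merging process:

Compare 1 vs 5: take 1 from left. Merged: [1]
Compare 3 vs 5: take 3 from left. Merged: [1, 3]
Compare 6 vs 5: take 5 from right. Merged: [1, 3, 5]
Compare 6 vs 5: take 5 from right. Merged: [1, 3, 5, 5]
Compare 6 vs 12: take 6 from left. Merged: [1, 3, 5, 5, 6]
Compare 21 vs 12: take 12 from right. Merged: [1, 3, 5, 5, 6, 12]
Compare 21 vs 17: take 17 from right. Merged: [1, 3, 5, 5, 6, 12, 17]
Compare 21 vs 25: take 21 from left. Merged: [1, 3, 5, 5, 6, 12, 17, 21]
Compare 23 vs 25: take 23 from left. Merged: [1, 3, 5, 5, 6, 12, 17, 21, 23]
Append remaining from right: [25, 34]. Merged: [1, 3, 5, 5, 6, 12, 17, 21, 23, 25, 34]

Final merged array: [1, 3, 5, 5, 6, 12, 17, 21, 23, 25, 34]
Total comparisons: 9

The merged array is [1, 3, 5, 5, 6, 12, 17, 21, 23, 25, 34], requiring 9 comparisons. The merge step runs in O(n) time where n is the total number of elements.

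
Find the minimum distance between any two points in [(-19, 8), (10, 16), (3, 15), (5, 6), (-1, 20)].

Computing all pairwise distances among 5 points:

d((-19, 8), (10, 16)) = 30.0832
d((-19, 8), (3, 15)) = 23.0868
d((-19, 8), (5, 6)) = 24.0832
d((-19, 8), (-1, 20)) = 21.6333
d((10, 16), (3, 15)) = 7.0711
d((10, 16), (5, 6)) = 11.1803
d((10, 16), (-1, 20)) = 11.7047
d((3, 15), (5, 6)) = 9.2195
d((3, 15), (-1, 20)) = 6.4031 <-- minimum
d((5, 6), (-1, 20)) = 15.2315

Closest pair: (3, 15) and (-1, 20) with distance 6.4031

The closest pair is (3, 15) and (-1, 20) with Euclidean distance 6.4031. For 5 points, brute-force pairwise comparison is shown above. For large n, the divide-and-conquer algorithm (sort by x, recurse on halves, check the dividing strip) achieves O(n log n).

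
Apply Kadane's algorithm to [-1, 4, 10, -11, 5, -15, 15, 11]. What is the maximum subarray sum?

Using Kadane's algorithm on [-1, 4, 10, -11, 5, -15, 15, 11]:

Scanning through the array:
Position 1 (value 4): max_ending_here = 4, max_so_far = 4
Position 2 (value 10): max_ending_here = 14, max_so_far = 14
Position 3 (value -11): max_ending_here = 3, max_so_far = 14
Position 4 (value 5): max_ending_here = 8, max_so_far = 14
Position 5 (value -15): max_ending_here = -7, max_so_far = 14
Position 6 (value 15): max_ending_here = 15, max_so_far = 15
Position 7 (value 11): max_ending_here = 26, max_so_far = 26

Maximum subarray: [15, 11]
Maximum sum: 26

The maximum subarray is [15, 11] with sum 26. This subarray runs from index 6 to index 7.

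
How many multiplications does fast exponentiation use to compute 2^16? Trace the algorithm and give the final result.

Computing 2^16 by squaring (build up from 2^1; each line after the first costs one multiplication):

2^1 = 2
2^2 = (2^1)^2 = 2^2 = 4
2^4 = (2^2)^2 = 4^2 = 16
2^8 = (2^4)^2 = 16^2 = 256
2^16 = (2^8)^2 = 256^2 = 65536

Result: 65536
Multiplications needed: 4 (4 lines after 2^1)

2^16 = 65536. Using exponentiation by squaring, this requires 4 multiplications. The key idea: if the exponent is even, square the half-power; if odd, multiply by the base once.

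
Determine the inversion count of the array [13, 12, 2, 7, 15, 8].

Finding inversions in [13, 12, 2, 7, 15, 8]:

(0, 1): arr[0]=13 > arr[1]=12
(0, 2): arr[0]=13 > arr[2]=2
(0, 3): arr[0]=13 > arr[3]=7
(0, 5): arr[0]=13 > arr[5]=8
(1, 2): arr[1]=12 > arr[2]=2
(1, 3): arr[1]=12 > arr[3]=7
(1, 5): arr[1]=12 > arr[5]=8
(4, 5): arr[4]=15 > arr[5]=8

Total inversions: 8

The array has 8 inversion(s): (0,1), (0,2), (0,3), (0,5), (1,2), (1,3), (1,5), (4,5). Each pair (i,j) satisfies i < j and arr[i] > arr[j].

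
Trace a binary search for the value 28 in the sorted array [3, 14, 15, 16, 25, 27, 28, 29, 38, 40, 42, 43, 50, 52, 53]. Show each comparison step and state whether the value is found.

Binary search for 28 in [3, 14, 15, 16, 25, 27, 28, 29, 38, 40, 42, 43, 50, 52, 53]:

lo=0, hi=14, mid=7, arr[mid]=29 -> 29 > 28, search left half
lo=0, hi=6, mid=3, arr[mid]=16 -> 16 < 28, search right half
lo=4, hi=6, mid=5, arr[mid]=27 -> 27 < 28, search right half
lo=6, hi=6, mid=6, arr[mid]=28 -> Found target at index 6!

Binary search finds 28 at index 6 after 4 comparisons. The search repeatedly halves the search space by comparing with the middle element.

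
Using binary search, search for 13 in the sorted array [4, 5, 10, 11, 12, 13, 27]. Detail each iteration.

Binary search for 13 in [4, 5, 10, 11, 12, 13, 27]:

lo=0, hi=6, mid=3, arr[mid]=11 -> 11 < 13, search right half
lo=4, hi=6, mid=5, arr[mid]=13 -> Found target at index 5!

Binary search finds 13 at index 5 after 2 comparisons. The search repeatedly halves the search space by comparing with the middle element.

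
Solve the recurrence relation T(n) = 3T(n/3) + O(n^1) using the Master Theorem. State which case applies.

Master Theorem for T(n) = 3T(n/3) + O(n^1):

a = 3, b = 3, c = 1
log_b(a) = log_3(3) = 1.0000

Case 2: c = 1 = log_3(3) = 1.0000
T(n) = O(n^1 log n) = O(n log n)

For T(n) = 3T(n/3) + O(n^1): log_3(3) = 1.0000. This is Case 2 of the Master Theorem (c = log_b(a), equal work at all levels), giving O(n log n).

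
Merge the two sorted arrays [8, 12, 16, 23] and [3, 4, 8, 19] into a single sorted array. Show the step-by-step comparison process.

Merging process:

Compare 8 vs 3: take 3 from right. Merged: [3]
Compare 8 vs 4: take 4 from right. Merged: [3, 4]
Compare 8 vs 8: take 8 from left. Merged: [3, 4, 8]
Compare 12 vs 8: take 8 from right. Merged: [3, 4, 8, 8]
Compare 12 vs 19: take 12 from left. Merged: [3, 4, 8, 8, 12]
Compare 16 vs 19: take 16 from left. Merged: [3, 4, 8, 8, 12, 16]
Compare 23 vs 19: take 19 from right. Merged: [3, 4, 8, 8, 12, 16, 19]
Append remaining from left: [23]. Merged: [3, 4, 8, 8, 12, 16, 19, 23]

Final merged array: [3, 4, 8, 8, 12, 16, 19, 23]
Total comparisons: 7

The merged array is [3, 4, 8, 8, 12, 16, 19, 23], requiring 7 comparisons. The merge step runs in O(n) time where n is the total number of elements.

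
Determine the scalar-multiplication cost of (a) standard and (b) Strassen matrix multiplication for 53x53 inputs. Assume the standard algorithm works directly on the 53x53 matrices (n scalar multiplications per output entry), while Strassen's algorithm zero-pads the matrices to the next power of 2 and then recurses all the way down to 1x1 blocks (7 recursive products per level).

Matrix multiplication for 53x53 matrices:

Strassen's algorithm requires power-of-2 dimensions. Pad 53x53 to 64x64 (next power of 2).

Standard algorithm: 53^3 = 148877 multiplications
Strassen's algorithm: 7^(log2(64)) = 7^6 = 117649 multiplications
Savings: 148877 - 117649 = 31228 multiplications

Standard: 148877 multiplications (53^3). Strassen: 117649 multiplications (7^6, after padding to 64x64). Strassen reduces 8 recursive multiplications to 7 at each level.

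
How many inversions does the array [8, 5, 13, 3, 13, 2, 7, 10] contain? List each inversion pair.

Finding inversions in [8, 5, 13, 3, 13, 2, 7, 10]:

(0, 1): arr[0]=8 > arr[1]=5
(0, 3): arr[0]=8 > arr[3]=3
(0, 5): arr[0]=8 > arr[5]=2
(0, 6): arr[0]=8 > arr[6]=7
(1, 3): arr[1]=5 > arr[3]=3
(1, 5): arr[1]=5 > arr[5]=2
(2, 3): arr[2]=13 > arr[3]=3
(2, 5): arr[2]=13 > arr[5]=2
(2, 6): arr[2]=13 > arr[6]=7
(2, 7): arr[2]=13 > arr[7]=10
(3, 5): arr[3]=3 > arr[5]=2
(4, 5): arr[4]=13 > arr[5]=2
(4, 6): arr[4]=13 > arr[6]=7
(4, 7): arr[4]=13 > arr[7]=10

Total inversions: 14

The array has 14 inversion(s): (0,1), (0,3), (0,5), (0,6), (1,3), (1,5), (2,3), (2,5), (2,6), (2,7), (3,5), (4,5), (4,6), (4,7). Each pair (i,j) satisfies i < j and arr[i] > arr[j].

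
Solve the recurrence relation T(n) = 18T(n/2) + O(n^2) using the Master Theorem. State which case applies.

Master Theorem for T(n) = 18T(n/2) + O(n^2):

a = 18, b = 2, c = 2
log_b(a) = log_2(18) = 4.1699

Case 1: c = 2 < log_2(18) = 4.1699
T(n) = O(n^(log_2 18))

For T(n) = 18T(n/2) + O(n^2): log_2(18) = 4.1699. This is Case 1 of the Master Theorem (c < log_b(a), work dominated by leaves), giving O(n^(log_2 18)).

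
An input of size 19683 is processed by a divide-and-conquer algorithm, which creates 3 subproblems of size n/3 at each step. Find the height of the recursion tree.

For divide and conquer with division factor 3:

Problem sizes at each level:
Level 0: 19683
Level 1: 6561
Level 2: 2187
Level 3: 729
Level 4: 243
Level 5: 81
Level 6: 27
Level 7: 9
Level 8: 3
Level 9: 1

The root is level 0 and the size-1 base case is level 9 (the tree spans levels 0 through 9, i.e. 10 levels counting the root), so the depth is the number of divisions: log_3(19683) = 9

The recursion tree depth is log_3(19683) = 9. At each level, the problem size is divided by 3, so it takes 9 divisions to reduce to a base case of size 1. The algorithm makes 3 recursive calls at each level.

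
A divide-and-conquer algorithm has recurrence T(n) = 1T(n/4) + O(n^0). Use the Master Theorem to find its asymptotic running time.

Master Theorem for T(n) = 1T(n/4) + O(n^0):

a = 1, b = 4, c = 0
log_b(a) = log_4(1) = 0.0000

Case 2: c = 0 = log_4(1) = 0.0000
T(n) = O(n^0 log n) = O(log n)

For T(n) = 1T(n/4) + O(n^0): log_4(1) = 0.0000. This is Case 2 of the Master Theorem (c = log_b(a), equal work at all levels), giving O(log n).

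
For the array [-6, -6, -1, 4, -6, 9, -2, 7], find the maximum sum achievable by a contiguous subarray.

Using Kadane's algorithm on [-6, -6, -1, 4, -6, 9, -2, 7]:

Scanning through the array:
Position 1 (value -6): max_ending_here = -6, max_so_far = -6
Position 2 (value -1): max_ending_here = -1, max_so_far = -1
Position 3 (value 4): max_ending_here = 4, max_so_far = 4
Position 4 (value -6): max_ending_here = -2, max_so_far = 4
Position 5 (value 9): max_ending_here = 9, max_so_far = 9
Position 6 (value -2): max_ending_here = 7, max_so_far = 9
Position 7 (value 7): max_ending_here = 14, max_so_far = 14

Maximum subarray: [9, -2, 7]
Maximum sum: 14

The maximum subarray is [9, -2, 7] with sum 14. This subarray runs from index 5 to index 7.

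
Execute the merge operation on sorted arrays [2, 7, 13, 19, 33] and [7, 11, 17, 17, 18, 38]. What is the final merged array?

Merging process:

Compare 2 vs 7: take 2 from left. Merged: [2]
Compare 7 vs 7: take 7 from left. Merged: [2, 7]
Compare 13 vs 7: take 7 from right. Merged: [2, 7, 7]
Compare 13 vs 11: take 11 from right. Merged: [2, 7, 7, 11]
Compare 13 vs 17: take 13 from left. Merged: [2, 7, 7, 11, 13]
Compare 19 vs 17: take 17 from right. Merged: [2, 7, 7, 11, 13, 17]
Compare 19 vs 17: take 17 from right. Merged: [2, 7, 7, 11, 13, 17, 17]
Compare 19 vs 18: take 18 from right. Merged: [2, 7, 7, 11, 13, 17, 17, 18]
Compare 19 vs 38: take 19 from left. Merged: [2, 7, 7, 11, 13, 17, 17, 18, 19]
Compare 33 vs 38: take 33 from left. Merged: [2, 7, 7, 11, 13, 17, 17, 18, 19, 33]
Append remaining from right: [38]. Merged: [2, 7, 7, 11, 13, 17, 17, 18, 19, 33, 38]

Final merged array: [2, 7, 7, 11, 13, 17, 17, 18, 19, 33, 38]
Total comparisons: 10

The merged array is [2, 7, 7, 11, 13, 17, 17, 18, 19, 33, 38], requiring 10 comparisons. The merge step runs in O(n) time where n is the total number of elements.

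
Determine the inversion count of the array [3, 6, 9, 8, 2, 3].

Finding inversions in [3, 6, 9, 8, 2, 3]:

(0, 4): arr[0]=3 > arr[4]=2
(1, 4): arr[1]=6 > arr[4]=2
(1, 5): arr[1]=6 > arr[5]=3
(2, 3): arr[2]=9 > arr[3]=8
(2, 4): arr[2]=9 > arr[4]=2
(2, 5): arr[2]=9 > arr[5]=3
(3, 4): arr[3]=8 > arr[4]=2
(3, 5): arr[3]=8 > arr[5]=3

Total inversions: 8

The array has 8 inversion(s): (0,4), (1,4), (1,5), (2,3), (2,4), (2,5), (3,4), (3,5). Each pair (i,j) satisfies i < j and arr[i] > arr[j].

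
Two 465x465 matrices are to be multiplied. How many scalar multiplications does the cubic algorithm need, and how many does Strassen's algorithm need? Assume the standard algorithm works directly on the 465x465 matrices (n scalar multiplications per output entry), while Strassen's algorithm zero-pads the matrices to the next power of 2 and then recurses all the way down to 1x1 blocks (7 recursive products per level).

Matrix multiplication for 465x465 matrices:

Strassen's algorithm requires power-of-2 dimensions. Pad 465x465 to 512x512 (next power of 2).

Standard algorithm: 465^3 = 100544625 multiplications
Strassen's algorithm: 7^(log2(512)) = 7^9 = 40353607 multiplications
Savings: 100544625 - 40353607 = 60191018 multiplications

Standard: 100544625 multiplications (465^3). Strassen: 40353607 multiplications (7^9, after padding to 512x512). Strassen reduces 8 recursive multiplications to 7 at each level.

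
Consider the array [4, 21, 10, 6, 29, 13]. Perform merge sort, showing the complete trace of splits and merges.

Merge sort trace:

Split: [4, 21, 10, 6, 29, 13] -> [4, 21, 10] and [6, 29, 13]
  Split: [4, 21, 10] -> [4] and [21, 10]
    Split: [21, 10] -> [21] and [10]
    Merge: [21] + [10] -> [10, 21]
  Merge: [4] + [10, 21] -> [4, 10, 21]
  Split: [6, 29, 13] -> [6] and [29, 13]
    Split: [29, 13] -> [29] and [13]
    Merge: [29] + [13] -> [13, 29]
  Merge: [6] + [13, 29] -> [6, 13, 29]
Merge: [4, 10, 21] + [6, 13, 29] -> [4, 6, 10, 13, 21, 29]

Final sorted array: [4, 6, 10, 13, 21, 29]

The merge sort proceeds by recursively splitting the array and merging sorted halves.
After all merges, the sorted array is [4, 6, 10, 13, 21, 29].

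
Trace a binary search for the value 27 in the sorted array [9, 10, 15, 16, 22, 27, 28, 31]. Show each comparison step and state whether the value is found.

Binary search for 27 in [9, 10, 15, 16, 22, 27, 28, 31]:

lo=0, hi=7, mid=3, arr[mid]=16 -> 16 < 27, search right half
lo=4, hi=7, mid=5, arr[mid]=27 -> Found target at index 5!

Binary search finds 27 at index 5 after 2 comparisons. The search repeatedly halves the search space by comparing with the middle element.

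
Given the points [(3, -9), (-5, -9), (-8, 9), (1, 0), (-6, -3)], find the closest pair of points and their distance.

Computing all pairwise distances among 5 points:

d((3, -9), (-5, -9)) = 8.0
d((3, -9), (-8, 9)) = 21.095
d((3, -9), (1, 0)) = 9.2195
d((3, -9), (-6, -3)) = 10.8167
d((-5, -9), (-8, 9)) = 18.2483
d((-5, -9), (1, 0)) = 10.8167
d((-5, -9), (-6, -3)) = 6.0828 <-- minimum
d((-8, 9), (1, 0)) = 12.7279
d((-8, 9), (-6, -3)) = 12.1655
d((1, 0), (-6, -3)) = 7.6158

Closest pair: (-5, -9) and (-6, -3) with distance 6.0828

The closest pair is (-5, -9) and (-6, -3) with Euclidean distance 6.0828. For 5 points, brute-force pairwise comparison is shown above. For large n, the divide-and-conquer algorithm (sort by x, recurse on halves, check the dividing strip) achieves O(n log n).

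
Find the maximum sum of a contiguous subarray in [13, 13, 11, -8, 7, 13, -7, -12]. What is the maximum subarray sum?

Using Kadane's algorithm on [13, 13, 11, -8, 7, 13, -7, -12]:

Scanning through the array:
Position 1 (value 13): max_ending_here = 26, max_so_far = 26
Position 2 (value 11): max_ending_here = 37, max_so_far = 37
Position 3 (value -8): max_ending_here = 29, max_so_far = 37
Position 4 (value 7): max_ending_here = 36, max_so_far = 37
Position 5 (value 13): max_ending_here = 49, max_so_far = 49
Position 6 (value -7): max_ending_here = 42, max_so_far = 49
Position 7 (value -12): max_ending_here = 30, max_so_far = 49

Maximum subarray: [13, 13, 11, -8, 7, 13]
Maximum sum: 49

The maximum subarray is [13, 13, 11, -8, 7, 13] with sum 49. This subarray runs from index 0 to index 5.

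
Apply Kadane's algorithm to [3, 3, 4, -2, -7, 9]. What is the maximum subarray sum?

Using Kadane's algorithm on [3, 3, 4, -2, -7, 9]:

Scanning through the array:
Position 1 (value 3): max_ending_here = 6, max_so_far = 6
Position 2 (value 4): max_ending_here = 10, max_so_far = 10
Position 3 (value -2): max_ending_here = 8, max_so_far = 10
Position 4 (value -7): max_ending_here = 1, max_so_far = 10
Position 5 (value 9): max_ending_here = 10, max_so_far = 10

Maximum subarray: [3, 3, 4]
Maximum sum: 10

The maximum subarray is [3, 3, 4] with sum 10. This subarray runs from index 0 to index 2.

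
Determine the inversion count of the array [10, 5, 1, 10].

Finding inversions in [10, 5, 1, 10]:

(0, 1): arr[0]=10 > arr[1]=5
(0, 2): arr[0]=10 > arr[2]=1
(1, 2): arr[1]=5 > arr[2]=1

Total inversions: 3

The array has 3 inversion(s): (0,1), (0,2), (1,2). Each pair (i,j) satisfies i < j and arr[i] > arr[j].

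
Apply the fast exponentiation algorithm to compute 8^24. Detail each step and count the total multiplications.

Computing 8^24 by squaring (build up from 8^1; each line after the first costs one multiplication):

8^1 = 8
8^2 = (8^1)^2 = 8^2 = 64
8^3 = 8 * 8^2 = 8 * 64 = 512
8^6 = (8^3)^2 = 512^2 = 262144
8^12 = (8^6)^2 = 262144^2 = 68719476736
8^24 = (8^12)^2 = 68719476736^2 = 4722366482869645213696

Result: 4722366482869645213696
Multiplications needed: 5 (5 lines after 8^1)

8^24 = 4722366482869645213696. Using exponentiation by squaring, this requires 5 multiplications. The key idea: if the exponent is even, square the half-power; if odd, multiply by the base once.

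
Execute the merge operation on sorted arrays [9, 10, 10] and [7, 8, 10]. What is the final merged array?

Merging process:

Compare 9 vs 7: take 7 from right. Merged: [7]
Compare 9 vs 8: take 8 from right. Merged: [7, 8]
Compare 9 vs 10: take 9 from left. Merged: [7, 8, 9]
Compare 10 vs 10: take 10 from left. Merged: [7, 8, 9, 10]
Compare 10 vs 10: take 10 from left. Merged: [7, 8, 9, 10, 10]
Append remaining from right: [10]. Merged: [7, 8, 9, 10, 10, 10]

Final merged array: [7, 8, 9, 10, 10, 10]
Total comparisons: 5

The merged array is [7, 8, 9, 10, 10, 10], requiring 5 comparisons. The merge step runs in O(n) time where n is the total number of elements.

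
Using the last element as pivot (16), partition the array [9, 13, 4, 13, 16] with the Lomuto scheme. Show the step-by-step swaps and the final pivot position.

Lomuto partition with pivot = 16:

Initial array: [9, 13, 4, 13, 16]

arr[0]=9 <= 16: swap with position 0, array becomes [9, 13, 4, 13, 16]
arr[1]=13 <= 16: swap with position 1, array becomes [9, 13, 4, 13, 16]
arr[2]=4 <= 16: swap with position 2, array becomes [9, 13, 4, 13, 16]
arr[3]=13 <= 16: swap with position 3, array becomes [9, 13, 4, 13, 16]

Place pivot at position 4: [9, 13, 4, 13, 16]
Pivot position: 4

After partitioning with pivot 16, the array becomes [9, 13, 4, 13, 16]. The pivot is placed at index 4. All elements to the left of the pivot are <= 16, and all elements to the right are > 16.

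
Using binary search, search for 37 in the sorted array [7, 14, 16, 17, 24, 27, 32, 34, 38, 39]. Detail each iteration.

Binary search for 37 in [7, 14, 16, 17, 24, 27, 32, 34, 38, 39]:

lo=0, hi=9, mid=4, arr[mid]=24 -> 24 < 37, search right half
lo=5, hi=9, mid=7, arr[mid]=34 -> 34 < 37, search right half
lo=8, hi=9, mid=8, arr[mid]=38 -> 38 > 37, search left half
lo=8 > hi=7, target 37 not found

Binary search determines that 37 is not in the array after 3 comparisons. The search space was exhausted without finding the target.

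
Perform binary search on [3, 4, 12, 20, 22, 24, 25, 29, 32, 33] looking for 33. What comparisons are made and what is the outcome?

Binary search for 33 in [3, 4, 12, 20, 22, 24, 25, 29, 32, 33]:

lo=0, hi=9, mid=4, arr[mid]=22 -> 22 < 33, search right half
lo=5, hi=9, mid=7, arr[mid]=29 -> 29 < 33, search right half
lo=8, hi=9, mid=8, arr[mid]=32 -> 32 < 33, search right half
lo=9, hi=9, mid=9, arr[mid]=33 -> Found target at index 9!

Binary search finds 33 at index 9 after 4 comparisons. The search repeatedly halves the search space by comparing with the middle element.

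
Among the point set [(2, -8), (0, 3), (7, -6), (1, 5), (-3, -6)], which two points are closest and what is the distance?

Computing all pairwise distances among 5 points:

d((2, -8), (0, 3)) = 11.1803
d((2, -8), (7, -6)) = 5.3852
d((2, -8), (1, 5)) = 13.0384
d((2, -8), (-3, -6)) = 5.3852
d((0, 3), (7, -6)) = 11.4018
d((0, 3), (1, 5)) = 2.2361 <-- minimum
d((0, 3), (-3, -6)) = 9.4868
d((7, -6), (1, 5)) = 12.53
d((7, -6), (-3, -6)) = 10.0
d((1, 5), (-3, -6)) = 11.7047

Closest pair: (0, 3) and (1, 5) with distance 2.2361

The closest pair is (0, 3) and (1, 5) with Euclidean distance 2.2361. For 5 points, brute-force pairwise comparison is shown above. For large n, the divide-and-conquer algorithm (sort by x, recurse on halves, check the dividing strip) achieves O(n log n).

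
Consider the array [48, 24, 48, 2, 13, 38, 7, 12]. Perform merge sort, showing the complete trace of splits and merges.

Merge sort trace:

Split: [48, 24, 48, 2, 13, 38, 7, 12] -> [48, 24, 48, 2] and [13, 38, 7, 12]
  Split: [48, 24, 48, 2] -> [48, 24] and [48, 2]
    Split: [48, 24] -> [48] and [24]
    Merge: [48] + [24] -> [24, 48]
    Split: [48, 2] -> [48] and [2]
    Merge: [48] + [2] -> [2, 48]
  Merge: [24, 48] + [2, 48] -> [2, 24, 48, 48]
  Split: [13, 38, 7, 12] -> [13, 38] and [7, 12]
    Split: [13, 38] -> [13] and [38]
    Merge: [13] + [38] -> [13, 38]
    Split: [7, 12] -> [7] and [12]
    Merge: [7] + [12] -> [7, 12]
  Merge: [13, 38] + [7, 12] -> [7, 12, 13, 38]
Merge: [2, 24, 48, 48] + [7, 12, 13, 38] -> [2, 7, 12, 13, 24, 38, 48, 48]

Final sorted array: [2, 7, 12, 13, 24, 38, 48, 48]

The merge sort proceeds by recursively splitting the array and merging sorted halves.
After all merges, the sorted array is [2, 7, 12, 13, 24, 38, 48, 48].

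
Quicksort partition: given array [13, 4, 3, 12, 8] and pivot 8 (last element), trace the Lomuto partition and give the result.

Lomuto partition with pivot = 8:

Initial array: [13, 4, 3, 12, 8]

arr[0]=13 > 8: no swap
arr[1]=4 <= 8: swap with position 0, array becomes [4, 13, 3, 12, 8]
arr[2]=3 <= 8: swap with position 1, array becomes [4, 3, 13, 12, 8]
arr[3]=12 > 8: no swap

Place pivot at position 2: [4, 3, 8, 12, 13]
Pivot position: 2

After partitioning with pivot 8, the array becomes [4, 3, 8, 12, 13]. The pivot is placed at index 2. All elements to the left of the pivot are <= 8, and all elements to the right are > 8.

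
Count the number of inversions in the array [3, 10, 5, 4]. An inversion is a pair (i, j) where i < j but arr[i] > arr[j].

Finding inversions in [3, 10, 5, 4]:

(1, 2): arr[1]=10 > arr[2]=5
(1, 3): arr[1]=10 > arr[3]=4
(2, 3): arr[2]=5 > arr[3]=4

Total inversions: 3

The array has 3 inversion(s): (1,2), (1,3), (2,3). Each pair (i,j) satisfies i < j and arr[i] > arr[j].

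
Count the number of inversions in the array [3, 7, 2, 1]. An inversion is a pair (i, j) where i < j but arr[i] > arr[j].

Finding inversions in [3, 7, 2, 1]:

(0, 2): arr[0]=3 > arr[2]=2
(0, 3): arr[0]=3 > arr[3]=1
(1, 2): arr[1]=7 > arr[2]=2
(1, 3): arr[1]=7 > arr[3]=1
(2, 3): arr[2]=2 > arr[3]=1

Total inversions: 5

The array has 5 inversion(s): (0,2), (0,3), (1,2), (1,3), (2,3). Each pair (i,j) satisfies i < j and arr[i] > arr[j].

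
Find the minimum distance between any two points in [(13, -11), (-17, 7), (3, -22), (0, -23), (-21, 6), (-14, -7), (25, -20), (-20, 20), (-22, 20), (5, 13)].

Computing all pairwise distances among 10 points:

d((13, -11), (-17, 7)) = 34.9857
d((13, -11), (3, -22)) = 14.8661
d((13, -11), (0, -23)) = 17.6918
d((13, -11), (-21, 6)) = 38.0132
d((13, -11), (-14, -7)) = 27.2947
d((13, -11), (25, -20)) = 15.0
d((13, -11), (-20, 20)) = 45.2769
d((13, -11), (-22, 20)) = 46.7547
d((13, -11), (5, 13)) = 25.2982
d((-17, 7), (3, -22)) = 35.2278
d((-17, 7), (0, -23)) = 34.4819
d((-17, 7), (-21, 6)) = 4.1231
d((-17, 7), (-14, -7)) = 14.3178
d((-17, 7), (25, -20)) = 49.93
d((-17, 7), (-20, 20)) = 13.3417
d((-17, 7), (-22, 20)) = 13.9284
d((-17, 7), (5, 13)) = 22.8035
d((3, -22), (0, -23)) = 3.1623
d((3, -22), (-21, 6)) = 36.8782
d((3, -22), (-14, -7)) = 22.6716
d((3, -22), (25, -20)) = 22.0907
d((3, -22), (-20, 20)) = 47.8853
d((3, -22), (-22, 20)) = 48.8774
d((3, -22), (5, 13)) = 35.0571
d((0, -23), (-21, 6)) = 35.805
d((0, -23), (-14, -7)) = 21.2603
d((0, -23), (25, -20)) = 25.1794
d((0, -23), (-20, 20)) = 47.4236
d((0, -23), (-22, 20)) = 48.3011
d((0, -23), (5, 13)) = 36.3456
d((-21, 6), (-14, -7)) = 14.7648
d((-21, 6), (25, -20)) = 52.8394
d((-21, 6), (-20, 20)) = 14.0357
d((-21, 6), (-22, 20)) = 14.0357
d((-21, 6), (5, 13)) = 26.9258
d((-14, -7), (25, -20)) = 41.1096
d((-14, -7), (-20, 20)) = 27.6586
d((-14, -7), (-22, 20)) = 28.1603
d((-14, -7), (5, 13)) = 27.5862
d((25, -20), (-20, 20)) = 60.208
d((25, -20), (-22, 20)) = 61.7171
d((25, -20), (5, 13)) = 38.5876
d((-20, 20), (-22, 20)) = 2.0 <-- minimum
d((-20, 20), (5, 13)) = 25.9615
d((-22, 20), (5, 13)) = 27.8927

Closest pair: (-20, 20) and (-22, 20) with distance 2.0

The closest pair is (-20, 20) and (-22, 20) with Euclidean distance 2.0. For 10 points, brute-force pairwise comparison is shown above. For large n, the divide-and-conquer algorithm (sort by x, recurse on halves, check the dividing strip) achieves O(n log n).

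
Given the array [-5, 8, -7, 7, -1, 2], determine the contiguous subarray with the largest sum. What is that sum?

Using Kadane's algorithm on [-5, 8, -7, 7, -1, 2]:

Scanning through the array:
Position 1 (value 8): max_ending_here = 8, max_so_far = 8
Position 2 (value -7): max_ending_here = 1, max_so_far = 8
Position 3 (value 7): max_ending_here = 8, max_so_far = 8
Position 4 (value -1): max_ending_here = 7, max_so_far = 8
Position 5 (value 2): max_ending_here = 9, max_so_far = 9

Maximum subarray: [8, -7, 7, -1, 2]
Maximum sum: 9

The maximum subarray is [8, -7, 7, -1, 2] with sum 9. This subarray runs from index 1 to index 5.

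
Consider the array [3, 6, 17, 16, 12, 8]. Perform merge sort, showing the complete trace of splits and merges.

Merge sort trace:

Split: [3, 6, 17, 16, 12, 8] -> [3, 6, 17] and [16, 12, 8]
  Split: [3, 6, 17] -> [3] and [6, 17]
    Split: [6, 17] -> [6] and [17]
    Merge: [6] + [17] -> [6, 17]
  Merge: [3] + [6, 17] -> [3, 6, 17]
  Split: [16, 12, 8] -> [16] and [12, 8]
    Split: [12, 8] -> [12] and [8]
    Merge: [12] + [8] -> [8, 12]
  Merge: [16] + [8, 12] -> [8, 12, 16]
Merge: [3, 6, 17] + [8, 12, 16] -> [3, 6, 8, 12, 16, 17]

Final sorted array: [3, 6, 8, 12, 16, 17]

The merge sort proceeds by recursively splitting the array and merging sorted halves.
After all merges, the sorted array is [3, 6, 8, 12, 16, 17].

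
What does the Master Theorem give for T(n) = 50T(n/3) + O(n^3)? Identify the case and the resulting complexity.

Master Theorem for T(n) = 50T(n/3) + O(n^3):

a = 50, b = 3, c = 3
log_b(a) = log_3(50) = 3.5609

Case 1: c = 3 < log_3(50) = 3.5609
T(n) = O(n^(log_3 50))

For T(n) = 50T(n/3) + O(n^3): log_3(50) = 3.5609. This is Case 1 of the Master Theorem (c < log_b(a), work dominated by leaves), giving O(n^(log_3 50)).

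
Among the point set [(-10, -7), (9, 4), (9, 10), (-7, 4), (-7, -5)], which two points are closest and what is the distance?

Computing all pairwise distances among 5 points:

d((-10, -7), (9, 4)) = 21.9545
d((-10, -7), (9, 10)) = 25.4951
d((-10, -7), (-7, 4)) = 11.4018
d((-10, -7), (-7, -5)) = 3.6056 <-- minimum
d((9, 4), (9, 10)) = 6.0
d((9, 4), (-7, 4)) = 16.0
d((9, 4), (-7, -5)) = 18.3576
d((9, 10), (-7, 4)) = 17.088
d((9, 10), (-7, -5)) = 21.9317
d((-7, 4), (-7, -5)) = 9.0

Closest pair: (-10, -7) and (-7, -5) with distance 3.6056

The closest pair is (-10, -7) and (-7, -5) with Euclidean distance 3.6056. For 5 points, brute-force pairwise comparison is shown above. For large n, the divide-and-conquer algorithm (sort by x, recurse on halves, check the dividing strip) achieves O(n log n).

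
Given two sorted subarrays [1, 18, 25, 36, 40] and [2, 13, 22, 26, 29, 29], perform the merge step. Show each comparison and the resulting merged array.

Merging process:

Compare 1 vs 2: take 1 from left. Merged: [1]
Compare 18 vs 2: take 2 from right. Merged: [1, 2]
Compare 18 vs 13: take 13 from right. Merged: [1, 2, 13]
Compare 18 vs 22: take 18 from left. Merged: [1, 2, 13, 18]
Compare 25 vs 22: take 22 from right. Merged: [1, 2, 13, 18, 22]
Compare 25 vs 26: take 25 from left. Merged: [1, 2, 13, 18, 22, 25]
Compare 36 vs 26: take 26 from right. Merged: [1, 2, 13, 18, 22, 25, 26]
Compare 36 vs 29: take 29 from right. Merged: [1, 2, 13, 18, 22, 25, 26, 29]
Compare 36 vs 29: take 29 from right. Merged: [1, 2, 13, 18, 22, 25, 26, 29, 29]
Append remaining from left: [36, 40]. Merged: [1, 2, 13, 18, 22, 25, 26, 29, 29, 36, 40]

Final merged array: [1, 2, 13, 18, 22, 25, 26, 29, 29, 36, 40]
Total comparisons: 9

The merged array is [1, 2, 13, 18, 22, 25, 26, 29, 29, 36, 40], requiring 9 comparisons. The merge step runs in O(n) time where n is the total number of elements.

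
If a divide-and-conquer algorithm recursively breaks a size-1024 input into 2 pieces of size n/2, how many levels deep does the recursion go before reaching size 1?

For divide and conquer with division factor 2:

Problem sizes at each level:
Level 0: 1024
Level 1: 512
Level 2: 256
Level 3: 128
Level 4: 64
Level 5: 32
Level 6: 16
Level 7: 8
Level 8: 4
Level 9: 2
Level 10: 1

The root is level 0 and the size-1 base case is level 10 (the tree spans levels 0 through 10, i.e. 11 levels counting the root), so the depth is the number of divisions: log_2(1024) = 10

The recursion tree depth is log_2(1024) = 10. At each level, the problem size is divided by 2, so it takes 10 divisions to reduce to a base case of size 1. The algorithm makes 2 recursive calls at each level.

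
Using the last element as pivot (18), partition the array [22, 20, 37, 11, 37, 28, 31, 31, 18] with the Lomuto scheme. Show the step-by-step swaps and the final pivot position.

Lomuto partition with pivot = 18:

Initial array: [22, 20, 37, 11, 37, 28, 31, 31, 18]

arr[0]=22 > 18: no swap
arr[1]=20 > 18: no swap
arr[2]=37 > 18: no swap
arr[3]=11 <= 18: swap with position 0, array becomes [11, 20, 37, 22, 37, 28, 31, 31, 18]
arr[4]=37 > 18: no swap
arr[5]=28 > 18: no swap
arr[6]=31 > 18: no swap
arr[7]=31 > 18: no swap

Place pivot at position 1: [11, 18, 37, 22, 37, 28, 31, 31, 20]
Pivot position: 1

After partitioning with pivot 18, the array becomes [11, 18, 37, 22, 37, 28, 31, 31, 20]. The pivot is placed at index 1. All elements to the left of the pivot are <= 18, and all elements to the right are > 18.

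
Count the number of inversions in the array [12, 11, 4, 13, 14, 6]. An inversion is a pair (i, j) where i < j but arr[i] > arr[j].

Finding inversions in [12, 11, 4, 13, 14, 6]:

(0, 1): arr[0]=12 > arr[1]=11
(0, 2): arr[0]=12 > arr[2]=4
(0, 5): arr[0]=12 > arr[5]=6
(1, 2): arr[1]=11 > arr[2]=4
(1, 5): arr[1]=11 > arr[5]=6
(3, 5): arr[3]=13 > arr[5]=6
(4, 5): arr[4]=14 > arr[5]=6

Total inversions: 7

The array has 7 inversion(s): (0,1), (0,2), (0,5), (1,2), (1,5), (3,5), (4,5). Each pair (i,j) satisfies i < j and arr[i] > arr[j].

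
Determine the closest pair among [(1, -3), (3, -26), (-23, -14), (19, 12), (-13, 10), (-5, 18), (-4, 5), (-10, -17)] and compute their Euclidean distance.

Computing all pairwise distances among 8 points:

d((1, -3), (3, -26)) = 23.0868
d((1, -3), (-23, -14)) = 26.4008
d((1, -3), (19, 12)) = 23.4307
d((1, -3), (-13, 10)) = 19.105
d((1, -3), (-5, 18)) = 21.8403
d((1, -3), (-4, 5)) = 9.434 <-- minimum
d((1, -3), (-10, -17)) = 17.8045
d((3, -26), (-23, -14)) = 28.6356
d((3, -26), (19, 12)) = 41.2311
d((3, -26), (-13, 10)) = 39.3954
d((3, -26), (-5, 18)) = 44.7214
d((3, -26), (-4, 5)) = 31.7805
d((3, -26), (-10, -17)) = 15.8114
d((-23, -14), (19, 12)) = 49.3964
d((-23, -14), (-13, 10)) = 26.0
d((-23, -14), (-5, 18)) = 36.7151
d((-23, -14), (-4, 5)) = 26.8701
d((-23, -14), (-10, -17)) = 13.3417
d((19, 12), (-13, 10)) = 32.0624
d((19, 12), (-5, 18)) = 24.7386
d((19, 12), (-4, 5)) = 24.0416
d((19, 12), (-10, -17)) = 41.0122
d((-13, 10), (-5, 18)) = 11.3137
d((-13, 10), (-4, 5)) = 10.2956
d((-13, 10), (-10, -17)) = 27.1662
d((-5, 18), (-4, 5)) = 13.0384
d((-5, 18), (-10, -17)) = 35.3553
d((-4, 5), (-10, -17)) = 22.8035

Closest pair: (1, -3) and (-4, 5) with distance 9.434

The closest pair is (1, -3) and (-4, 5) with Euclidean distance 9.434. For 8 points, brute-force pairwise comparison is shown above. For large n, the divide-and-conquer algorithm (sort by x, recurse on halves, check the dividing strip) achieves O(n log n).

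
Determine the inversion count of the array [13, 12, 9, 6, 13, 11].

Finding inversions in [13, 12, 9, 6, 13, 11]:

(0, 1): arr[0]=13 > arr[1]=12
(0, 2): arr[0]=13 > arr[2]=9
(0, 3): arr[0]=13 > arr[3]=6
(0, 5): arr[0]=13 > arr[5]=11
(1, 2): arr[1]=12 > arr[2]=9
(1, 3): arr[1]=12 > arr[3]=6
(1, 5): arr[1]=12 > arr[5]=11
(2, 3): arr[2]=9 > arr[3]=6
(4, 5): arr[4]=13 > arr[5]=11

Total inversions: 9

The array has 9 inversion(s): (0,1), (0,2), (0,3), (0,5), (1,2), (1,3), (1,5), (2,3), (4,5). Each pair (i,j) satisfies i < j and arr[i] > arr[j].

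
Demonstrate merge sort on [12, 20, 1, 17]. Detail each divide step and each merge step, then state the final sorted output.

Merge sort trace:

Split: [12, 20, 1, 17] -> [12, 20] and [1, 17]
  Split: [12, 20] -> [12] and [20]
  Merge: [12] + [20] -> [12, 20]
  Split: [1, 17] -> [1] and [17]
  Merge: [1] + [17] -> [1, 17]
Merge: [12, 20] + [1, 17] -> [1, 12, 17, 20]

Final sorted array: [1, 12, 17, 20]

The merge sort proceeds by recursively splitting the array and merging sorted halves.
After all merges, the sorted array is [1, 12, 17, 20].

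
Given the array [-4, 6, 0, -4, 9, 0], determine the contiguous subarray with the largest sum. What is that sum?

Using Kadane's algorithm on [-4, 6, 0, -4, 9, 0]:

Scanning through the array:
Position 1 (value 6): max_ending_here = 6, max_so_far = 6
Position 2 (value 0): max_ending_here = 6, max_so_far = 6
Position 3 (value -4): max_ending_here = 2, max_so_far = 6
Position 4 (value 9): max_ending_here = 11, max_so_far = 11
Position 5 (value 0): max_ending_here = 11, max_so_far = 11

Maximum subarray: [6, 0, -4, 9]
Maximum sum: 11

The maximum subarray is [6, 0, -4, 9] with sum 11. This subarray runs from index 1 to index 4.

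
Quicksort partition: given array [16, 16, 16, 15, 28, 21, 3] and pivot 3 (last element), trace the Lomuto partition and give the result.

Lomuto partition with pivot = 3:

Initial array: [16, 16, 16, 15, 28, 21, 3]

arr[0]=16 > 3: no swap
arr[1]=16 > 3: no swap
arr[2]=16 > 3: no swap
arr[3]=15 > 3: no swap
arr[4]=28 > 3: no swap
arr[5]=21 > 3: no swap

Place pivot at position 0: [3, 16, 16, 15, 28, 21, 16]
Pivot position: 0

After partitioning with pivot 3, the array becomes [3, 16, 16, 15, 28, 21, 16]. The pivot is placed at index 0. All elements to the left of the pivot are <= 3, and all elements to the right are > 3.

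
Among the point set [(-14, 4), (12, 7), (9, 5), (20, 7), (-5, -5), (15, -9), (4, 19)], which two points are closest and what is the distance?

Computing all pairwise distances among 7 points:

d((-14, 4), (12, 7)) = 26.1725
d((-14, 4), (9, 5)) = 23.0217
d((-14, 4), (20, 7)) = 34.1321
d((-14, 4), (-5, -5)) = 12.7279
d((-14, 4), (15, -9)) = 31.7805
d((-14, 4), (4, 19)) = 23.4307
d((12, 7), (9, 5)) = 3.6056 <-- minimum
d((12, 7), (20, 7)) = 8.0
d((12, 7), (-5, -5)) = 20.8087
d((12, 7), (15, -9)) = 16.2788
d((12, 7), (4, 19)) = 14.4222
d((9, 5), (20, 7)) = 11.1803
d((9, 5), (-5, -5)) = 17.2047
d((9, 5), (15, -9)) = 15.2315
d((9, 5), (4, 19)) = 14.8661
d((20, 7), (-5, -5)) = 27.7308
d((20, 7), (15, -9)) = 16.7631
d((20, 7), (4, 19)) = 20.0
d((-5, -5), (15, -9)) = 20.3961
d((-5, -5), (4, 19)) = 25.632
d((15, -9), (4, 19)) = 30.0832

Closest pair: (12, 7) and (9, 5) with distance 3.6056

The closest pair is (12, 7) and (9, 5) with Euclidean distance 3.6056. For 7 points, brute-force pairwise comparison is shown above. For large n, the divide-and-conquer algorithm (sort by x, recurse on halves, check the dividing strip) achieves O(n log n).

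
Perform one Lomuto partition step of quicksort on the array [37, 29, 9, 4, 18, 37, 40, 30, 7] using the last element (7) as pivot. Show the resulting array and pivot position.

Lomuto partition with pivot = 7:

Initial array: [37, 29, 9, 4, 18, 37, 40, 30, 7]

arr[0]=37 > 7: no swap
arr[1]=29 > 7: no swap
arr[2]=9 > 7: no swap
arr[3]=4 <= 7: swap with position 0, array becomes [4, 29, 9, 37, 18, 37, 40, 30, 7]
arr[4]=18 > 7: no swap
arr[5]=37 > 7: no swap
arr[6]=40 > 7: no swap
arr[7]=30 > 7: no swap

Place pivot at position 1: [4, 7, 9, 37, 18, 37, 40, 30, 29]
Pivot position: 1

After partitioning with pivot 7, the array becomes [4, 7, 9, 37, 18, 37, 40, 30, 29]. The pivot is placed at index 1. All elements to the left of the pivot are <= 7, and all elements to the right are > 7.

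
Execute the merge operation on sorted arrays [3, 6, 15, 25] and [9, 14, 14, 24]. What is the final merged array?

Merging process:

Compare 3 vs 9: take 3 from left. Merged: [3]
Compare 6 vs 9: take 6 from left. Merged: [3, 6]
Compare 15 vs 9: take 9 from right. Merged: [3, 6, 9]
Compare 15 vs 14: take 14 from right. Merged: [3, 6, 9, 14]
Compare 15 vs 14: take 14 from right. Merged: [3, 6, 9, 14, 14]
Compare 15 vs 24: take 15 from left. Merged: [3, 6, 9, 14, 14, 15]
Compare 25 vs 24: take 24 from right. Merged: [3, 6, 9, 14, 14, 15, 24]
Append remaining from left: [25]. Merged: [3, 6, 9, 14, 14, 15, 24, 25]

Final merged array: [3, 6, 9, 14, 14, 15, 24, 25]
Total comparisons: 7

The merged array is [3, 6, 9, 14, 14, 15, 24, 25], requiring 7 comparisons. The merge step runs in O(n) time where n is the total number of elements.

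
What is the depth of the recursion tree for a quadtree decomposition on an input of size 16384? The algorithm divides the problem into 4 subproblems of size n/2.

For divide and conquer with division factor 2:

Problem sizes at each level:
Level 0: 16384
Level 1: 8192
Level 2: 4096
Level 3: 2048
Level 4: 1024
Level 5: 512
Level 6: 256
Level 7: 128
Level 8: 64
Level 9: 32
Level 10: 16
Level 11: 8
Level 12: 4
Level 13: 2
Level 14: 1

The root is level 0 and the size-1 base case is level 14 (the tree spans levels 0 through 14, i.e. 15 levels counting the root), so the depth is the number of divisions: log_2(16384) = 14

The recursion tree depth is log_2(16384) = 14. At each level, the problem size is divided by 2, so it takes 14 divisions to reduce to a base case of size 1. The algorithm makes 4 recursive calls at each level.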